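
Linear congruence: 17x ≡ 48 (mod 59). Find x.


GCD(17, 59) = 1, unique solution
a^(-1) mod 59 = 7
x = 7 * 48 mod 59 = 41

x ≡ 41 (mod 59)


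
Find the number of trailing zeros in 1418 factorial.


floor(1418/5) = 283
floor(1418/25) = 56
floor(1418/125) = 11
floor(1418/625) = 2
Total = 352

352 trailing zeros


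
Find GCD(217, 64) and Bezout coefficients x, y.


Tabular extended Euclidean (each row: r = 217*s + 64*t):
r=217, s=1, t=0
r=64, s=0, t=1
q=3: r=25, s=1, t=-3   [217*(1) + 64*(-3) = 25]
q=2: r=14, s=-2, t=7   [217*(-2) + 64*(7) = 14]
q=1: r=11, s=3, t=-10   [217*(3) + 64*(-10) = 11]
q=1: r=3, s=-5, t=17   [217*(-5) + 64*(17) = 3]
q=3: r=2, s=18, t=-61   [217*(18) + 64*(-61) = 2]
q=1: r=1, s=-23, t=78   [217*(-23) + 64*(78) = 1]
q=2: r=0, s=64, t=-217   [217*(64) + 64*(-217) = 0]
GCD = 1; from the row with r=1: x=-23, y=78
Check: 217*(-23) + 64*(78) = -4991 + 4992 = 1

GCD = 1, x = -23, y = 78


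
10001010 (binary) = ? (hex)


10001010 (base 2) = 138 (decimal)
138 (decimal) = 8A (base 16)


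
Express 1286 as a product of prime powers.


1286 / 2 = 643
643 / 643 = 1
1286 = 2 × 643


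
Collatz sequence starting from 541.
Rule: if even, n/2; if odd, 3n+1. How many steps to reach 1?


541 → 1624 → 812 → 406 → 203 → 610 → 305 → 916 → 458 → 229 → 688 → 344 → 172 → 86 → 43 → 130 → 65 → 196 → 98 → 49 → 148 → 74 → 37 → 112 → 56 → 28 → 14 → 7 → 22 → 11 → 34 → 17 → 52 → 26 → 13 → 40 → 20 → 10 → 5 → 16 → 8 → 4 → 2 → 1
Total steps = 43

43 steps


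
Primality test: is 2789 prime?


Check divisors up to sqrt(2789) = 52.8110
No divisors found.
2789 is prime.

Yes, 2789 is prime


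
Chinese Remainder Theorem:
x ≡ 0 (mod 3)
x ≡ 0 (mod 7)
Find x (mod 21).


M = 3*7 = 21
M1 = M/3 = 7, M2 = M/7 = 3
M1^(-1) mod 3 = 1, M2^(-1) mod 7 = 5
x = 0*7*1 + 0*3*5 = 0
0 mod 21 = 0
Check: 0 mod 3 = 0 ✓, 0 mod 7 = 0 ✓

x ≡ 0 (mod 21)


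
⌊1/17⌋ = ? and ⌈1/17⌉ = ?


1/17 = 0.0588
floor = 0
ceil = 1

floor = 0, ceil = 1


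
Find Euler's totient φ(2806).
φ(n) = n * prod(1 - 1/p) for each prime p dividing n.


2806 = 2 × 23 × 61
Prime factors: 2, 23, 61
φ(2806) = 2806 × (1-1/2) × (1-1/23) × (1-1/61)
= 2806 × 1/2 × 22/23 × 60/61 = 1320

φ(2806) = 1320


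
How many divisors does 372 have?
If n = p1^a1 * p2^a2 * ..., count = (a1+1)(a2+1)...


372 = 2^2 × 3^1 × 31^1
d(372) = (2+1) × (1+1) × (1+1) = 12

12 divisors


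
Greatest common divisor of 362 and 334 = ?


362 = 1 * 334 + 28
334 = 11 * 28 + 26
28 = 1 * 26 + 2
26 = 13 * 2 + 0
GCD = 2


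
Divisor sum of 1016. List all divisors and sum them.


Divisors of 1016: 1, 2, 4, 8, 127, 254, 508, 1016
Sum = 1 + 2 + 4 + 8 + 127 + 254 + 508 + 1016 = 1920

σ(1016) = 1920


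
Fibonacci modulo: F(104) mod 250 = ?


F(k) mod 250 for k=1..104:
1, 1, 2, 3, 5, 8, 13, 21, 34, 55, 89, 144, 233, 127, 110, 237, 97, 84, 181, 15, 196, 211, 157, 118, 25, 143, 168, 61, 229, 40, 19, 59, 78, 137, 215, 102, 67, 169, 236, 155, 141, 46, 187, 233, 170, 153, 73, 226, 49, 25, 74, 99, 173, 22, 195, 217, 162, 129, 41, 170, 211, 131, 92, 223, 65, 38, 103, 141, 244, 135, 129, 14, 143, 157, 50, 207, 7, 214, 221, 185, 156, 91, 247, 88, 85, 173, 8, 181, 189, 120, 59, 179, 238, 167, 155, 72, 227, 49, 26, 75, 101, 176, 27, 203
F(104) mod 250 = 203


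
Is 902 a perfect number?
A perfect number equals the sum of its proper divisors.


Proper divisors of 902: 1, 2, 11, 22, 41, 82, 451
Sum = 1 + 2 + 11 + 22 + 41 + 82 + 451 = 610

No, 902 is not perfect (610 ≠ 902)


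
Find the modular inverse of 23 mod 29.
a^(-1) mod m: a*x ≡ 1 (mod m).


Use the extended Euclidean algorithm on (29, 23); each row r = 29*s + 23*t:
r=29, s=1, t=0
r=23, s=0, t=1
q=1: r=6, s=1, t=-1   [29*(1) + 23*(-1) = 6]
q=3: r=5, s=-3, t=4   [29*(-3) + 23*(4) = 5]
q=1: r=1, s=4, t=-5   [29*(4) + 23*(-5) = 1]
q=5: r=0, s=-23, t=29   [29*(-23) + 23*(29) = 0]
GCD = 1 with t = -5, so 23*(-5) ≡ 1 (mod 29)
Inverse = -5 mod 29 = 24
Check: 23 * 24 = 552 ≡ 1 (mod 29)

23^(-1) ≡ 24 (mod 29)


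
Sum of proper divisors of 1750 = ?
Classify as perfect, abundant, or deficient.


Proper divisors: 1, 2, 5, 7, 10, 14, 25, 35, 50, 70, 125, 175, 250, 350, 875
Sum = 1 + 2 + 5 + 7 + 10 + 14 + 25 + 35 + 50 + 70 + 125 + 175 + 250 + 350 + 875 = 1994
1994 > 1750 → abundant

s(1750) = 1994 (abundant)


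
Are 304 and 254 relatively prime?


Euclidean algorithm:
304 = 1 * 254 + 50
254 = 5 * 50 + 4
50 = 12 * 4 + 2
4 = 2 * 2 + 0
GCD(304, 254) = 2

No, not coprime (GCD = 2)


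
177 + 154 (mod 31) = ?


177 + 154 = 331
331 mod 31 = 21


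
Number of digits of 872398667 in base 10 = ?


872398667 has 9 digits in base 10
floor(log10(872398667)) + 1 = floor(8.9407) + 1 = 9

9 digits (base 10)


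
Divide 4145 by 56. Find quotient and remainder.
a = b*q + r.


4145 = 56 * 74 + 1
Check: 4144 + 1 = 4145

q = 74, r = 1


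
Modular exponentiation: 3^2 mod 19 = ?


3^1 mod 19 = 3
3^2 mod 19 = 9


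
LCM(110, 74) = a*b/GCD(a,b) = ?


GCD(110, 74) = 2
LCM = 110*74/2 = 8140/2 = 4070

LCM = 4070


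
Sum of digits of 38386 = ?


3 + 8 + 3 + 8 + 6 = 28


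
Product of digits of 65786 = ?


6 × 5 × 7 × 8 × 6 = 10080


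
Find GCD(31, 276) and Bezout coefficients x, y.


Tabular extended Euclidean (each row: r = 31*s + 276*t):
r=31, s=1, t=0
r=276, s=0, t=1
q=0: r=31, s=1, t=0   [31*(1) + 276*(0) = 31]
q=8: r=28, s=-8, t=1   [31*(-8) + 276*(1) = 28]
q=1: r=3, s=9, t=-1   [31*(9) + 276*(-1) = 3]
q=9: r=1, s=-89, t=10   [31*(-89) + 276*(10) = 1]
q=3: r=0, s=276, t=-31   [31*(276) + 276*(-31) = 0]
GCD = 1; from the row with r=1: x=-89, y=10
Check: 31*(-89) + 276*(10) = -2759 + 2760 = 1

GCD = 1, x = -89, y = 10


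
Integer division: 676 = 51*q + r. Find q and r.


676 = 51 * 13 + 13
Check: 663 + 13 = 676

q = 13, r = 13


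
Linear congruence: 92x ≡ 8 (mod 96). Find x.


GCD(92, 96) = 4 divides 8
Divide: 23x ≡ 2 (mod 24)
x ≡ 22 (mod 24)


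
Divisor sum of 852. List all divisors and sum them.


Divisors of 852: 1, 2, 3, 4, 6, 12, 71, 142, 213, 284, 426, 852
Sum = 1 + 2 + 3 + 4 + 6 + 12 + 71 + 142 + 213 + 284 + 426 + 852 = 2016

σ(852) = 2016


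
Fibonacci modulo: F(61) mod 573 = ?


F(k) mod 573 for k=1..61:
1, 1, 2, 3, 5, 8, 13, 21, 34, 55, 89, 144, 233, 377, 37, 414, 451, 292, 170, 462, 59, 521, 7, 528, 535, 490, 452, 369, 248, 44, 292, 336, 55, 391, 446, 264, 137, 401, 538, 366, 331, 124, 455, 6, 461, 467, 355, 249, 31, 280, 311, 18, 329, 347, 103, 450, 553, 430, 410, 267, 104
F(61) mod 573 = 104


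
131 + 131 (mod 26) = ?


131 + 131 = 262
262 mod 26 = 2


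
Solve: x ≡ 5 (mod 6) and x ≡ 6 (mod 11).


M = 6*11 = 66
M1 = M/6 = 11, M2 = M/11 = 6
M1^(-1) mod 6 = 5, M2^(-1) mod 11 = 2
x = 5*11*5 + 6*6*2 = 347
347 mod 66 = 17
Check: 17 mod 6 = 5 ✓, 17 mod 11 = 6 ✓

x ≡ 17 (mod 66)


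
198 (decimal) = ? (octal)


198 (base 10) = 198 (decimal)
198 (decimal) = 306 (base 8)


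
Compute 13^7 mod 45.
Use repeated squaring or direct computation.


13^1 mod 45 = 13
13^2 mod 45 = 34
13^3 mod 45 = 37
13^4 mod 45 = 31
13^5 mod 45 = 43
13^6 mod 45 = 19
13^7 mod 45 = 22


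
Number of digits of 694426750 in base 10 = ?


694426750 has 9 digits in base 10
floor(log10(694426750)) + 1 = floor(8.8416) + 1 = 9

9 digits (base 10)


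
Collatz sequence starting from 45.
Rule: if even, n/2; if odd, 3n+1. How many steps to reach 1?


45 → 136 → 68 → 34 → 17 → 52 → 26 → 13 → 40 → 20 → 10 → 5 → 16 → 8 → 4 → 2 → 1
Total steps = 16

16 steps


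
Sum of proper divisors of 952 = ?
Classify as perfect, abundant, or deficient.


Proper divisors: 1, 2, 4, 7, 8, 14, 17, 28, 34, 56, 68, 119, 136, 238, 476
Sum = 1 + 2 + 4 + 7 + 8 + 14 + 17 + 28 + 34 + 56 + 68 + 119 + 136 + 238 + 476 = 1208
1208 > 952 → abundant

s(952) = 1208 (abundant)


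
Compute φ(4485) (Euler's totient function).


4485 = 3 × 5 × 13 × 23
Prime factors: 3, 5, 13, 23
φ(4485) = 4485 × (1-1/3) × (1-1/5) × (1-1/13) × (1-1/23)
= 4485 × 2/3 × 4/5 × 12/13 × 22/23 = 2112

φ(4485) = 2112


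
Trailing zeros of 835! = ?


floor(835/5) = 167
floor(835/25) = 33
floor(835/125) = 6
floor(835/625) = 1
Total = 207

207 trailing zeros


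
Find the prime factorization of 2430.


2430 / 2 = 1215
1215 / 3 = 405
405 / 3 = 135
135 / 3 = 45
45 / 3 = 15
15 / 3 = 5
5 / 5 = 1
2430 = 2 × 3^5 × 5


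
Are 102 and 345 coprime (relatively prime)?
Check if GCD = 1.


Euclidean algorithm:
345 = 3 * 102 + 39
102 = 2 * 39 + 24
39 = 1 * 24 + 15
24 = 1 * 15 + 9
15 = 1 * 9 + 6
9 = 1 * 6 + 3
6 = 2 * 3 + 0
GCD(102, 345) = 3

No, not coprime (GCD = 3)


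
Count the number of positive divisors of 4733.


4733 = 4733^1
d(4733) = (1+1) = 2

2 divisors


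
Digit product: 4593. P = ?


4 × 5 × 9 × 3 = 540


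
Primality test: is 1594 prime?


1594 / 2 = 797 (exact division)
1594 is NOT prime.

No, 1594 is not prime


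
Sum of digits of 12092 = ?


1 + 2 + 0 + 9 + 2 = 14


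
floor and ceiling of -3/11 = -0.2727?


-3/11 = -0.2727
floor = -1
ceil = 0

floor = -1, ceil = 0


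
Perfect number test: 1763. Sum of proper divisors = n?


Proper divisors of 1763: 1, 41, 43
Sum = 1 + 41 + 43 = 85

No, 1763 is not perfect (85 ≠ 1763)


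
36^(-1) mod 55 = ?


Use the extended Euclidean algorithm on (55, 36); each row r = 55*s + 36*t:
r=55, s=1, t=0
r=36, s=0, t=1
q=1: r=19, s=1, t=-1   [55*(1) + 36*(-1) = 19]
q=1: r=17, s=-1, t=2   [55*(-1) + 36*(2) = 17]
q=1: r=2, s=2, t=-3   [55*(2) + 36*(-3) = 2]
q=8: r=1, s=-17, t=26   [55*(-17) + 36*(26) = 1]
q=2: r=0, s=36, t=-55   [55*(36) + 36*(-55) = 0]
GCD = 1 with t = 26, so 36*(26) ≡ 1 (mod 55)
Inverse = 26 mod 55 = 26
Check: 36 * 26 = 936 ≡ 1 (mod 55)

36^(-1) ≡ 26 (mod 55)


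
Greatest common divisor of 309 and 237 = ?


309 = 1 * 237 + 72
237 = 3 * 72 + 21
72 = 3 * 21 + 9
21 = 2 * 9 + 3
9 = 3 * 3 + 0
GCD = 3


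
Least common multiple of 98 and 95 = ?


GCD(98, 95) = 1
LCM = 98*95/1 = 9310/1 = 9310

LCM = 9310


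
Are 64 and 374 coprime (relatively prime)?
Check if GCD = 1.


Euclidean algorithm:
374 = 5 * 64 + 54
64 = 1 * 54 + 10
54 = 5 * 10 + 4
10 = 2 * 4 + 2
4 = 2 * 2 + 0
GCD(64, 374) = 2

No, not coprime (GCD = 2)


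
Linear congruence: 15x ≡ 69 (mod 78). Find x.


GCD(15, 78) = 3 divides 69
Divide: 5x ≡ 23 (mod 26)
x ≡ 15 (mod 26)


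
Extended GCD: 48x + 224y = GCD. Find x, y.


Tabular extended Euclidean (each row: r = 48*s + 224*t):
r=48, s=1, t=0
r=224, s=0, t=1
q=0: r=48, s=1, t=0   [48*(1) + 224*(0) = 48]
q=4: r=32, s=-4, t=1   [48*(-4) + 224*(1) = 32]
q=1: r=16, s=5, t=-1   [48*(5) + 224*(-1) = 16]
q=2: r=0, s=-14, t=3   [48*(-14) + 224*(3) = 0]
GCD = 16; from the row with r=16: x=5, y=-1
Check: 48*(5) + 224*(-1) = 240 - 224 = 16

GCD = 16, x = 5, y = -1


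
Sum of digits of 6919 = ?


6 + 9 + 1 + 9 = 25


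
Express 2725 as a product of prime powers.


2725 / 5 = 545
545 / 5 = 109
109 / 109 = 1
2725 = 5^2 × 109


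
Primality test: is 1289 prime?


Check divisors up to sqrt(1289) = 35.9026
No divisors found.
1289 is prime.

Yes, 1289 is prime


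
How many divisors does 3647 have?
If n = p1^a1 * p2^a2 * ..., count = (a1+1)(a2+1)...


3647 = 7^1 × 521^1
d(3647) = (1+1) × (1+1) = 4

4 divisors


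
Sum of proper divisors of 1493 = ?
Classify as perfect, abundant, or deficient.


Proper divisors: 1
Sum = 1 = 1
1 < 1493 → deficient

s(1493) = 1 (deficient)


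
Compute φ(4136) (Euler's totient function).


4136 = 2^3 × 11 × 47
Prime factors: 2, 11, 47
φ(4136) = 4136 × (1-1/2) × (1-1/11) × (1-1/47)
= 4136 × 1/2 × 10/11 × 46/47 = 1840

φ(4136) = 1840


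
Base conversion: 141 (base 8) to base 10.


141 (base 8) = 97 (decimal)
97 (decimal) = 97 (base 10)


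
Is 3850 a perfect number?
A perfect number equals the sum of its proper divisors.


Proper divisors of 3850: 1, 2, 5, 7, 10, 11, 14, 22, 25, 35, 50, 55, 70, 77, 110, 154, 175, 275, 350, 385, 550, 770, 1925
Sum = 1 + 2 + 5 + 7 + 10 + 11 + 14 + 22 + 25 + 35 + 50 + 55 + 70 + 77 + 110 + 154 + 175 + 275 + 350 + 385 + 550 + 770 + 1925 = 5078

No, 3850 is not perfect (5078 ≠ 3850)


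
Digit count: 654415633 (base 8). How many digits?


654415633 in base 8 = 4700313421
Number of digits = 10

10 digits (base 8)


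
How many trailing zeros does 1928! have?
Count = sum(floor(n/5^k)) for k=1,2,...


floor(1928/5) = 385
floor(1928/25) = 77
floor(1928/125) = 15
floor(1928/625) = 3
Total = 480

480 trailing zeros


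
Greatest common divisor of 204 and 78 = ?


204 = 2 * 78 + 48
78 = 1 * 48 + 30
48 = 1 * 30 + 18
30 = 1 * 18 + 12
18 = 1 * 12 + 6
12 = 2 * 6 + 0
GCD = 6


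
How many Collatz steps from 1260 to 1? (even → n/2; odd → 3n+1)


1260 → 630 → 315 → 946 → 473 → 1420 → 710 → 355 → 1066 → 533 → 1600 → 800 → 400 → 200 → 100 → 50 → 25 → 76 → 38 → 19 → 58 → 29 → 88 → 44 → 22 → 11 → 34 → 17 → 52 → 26 → 13 → 40 → 20 → 10 → 5 → 16 → 8 → 4 → 2 → 1
Total steps = 39

39 steps


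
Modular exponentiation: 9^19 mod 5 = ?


9^1 mod 5 = 4
9^2 mod 5 = 1
9^3 mod 5 = 4
9^4 mod 5 = 1
9^5 mod 5 = 4
9^6 mod 5 = 1
9^7 mod 5 = 4
9^8 mod 5 = 1
9^9 mod 5 = 4
9^10 mod 5 = 1
9^11 mod 5 = 4
9^12 mod 5 = 1
9^13 mod 5 = 4
9^14 mod 5 = 1
9^15 mod 5 = 4
9^16 mod 5 = 1
9^17 mod 5 = 4
9^18 mod 5 = 1
9^19 mod 5 = 4


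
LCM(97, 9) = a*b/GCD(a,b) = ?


GCD(97, 9) = 1
LCM = 97*9/1 = 873/1 = 873

LCM = 873


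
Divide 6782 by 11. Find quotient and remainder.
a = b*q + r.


6782 = 11 * 616 + 6
Check: 6776 + 6 = 6782

q = 616, r = 6


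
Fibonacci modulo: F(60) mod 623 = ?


F(k) mod 623 for k=1..60:
1, 1, 2, 3, 5, 8, 13, 21, 34, 55, 89, 144, 233, 377, 610, 364, 351, 92, 443, 535, 355, 267, 622, 266, 265, 531, 173, 81, 254, 335, 589, 301, 267, 568, 212, 157, 369, 526, 272, 175, 447, 622, 446, 445, 268, 90, 358, 448, 183, 8, 191, 199, 390, 589, 356, 322, 55, 377, 432, 186
F(60) mod 623 = 186


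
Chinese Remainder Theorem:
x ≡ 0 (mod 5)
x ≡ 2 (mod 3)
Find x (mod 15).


M = 5*3 = 15
M1 = M/5 = 3, M2 = M/3 = 5
M1^(-1) mod 5 = 2, M2^(-1) mod 3 = 2
x = 0*3*2 + 2*5*2 = 20
20 mod 15 = 5
Check: 5 mod 5 = 0 ✓, 5 mod 3 = 2 ✓

x ≡ 5 (mod 15)


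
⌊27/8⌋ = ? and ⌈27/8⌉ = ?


27/8 = 3.3750
floor = 3
ceil = 4

floor = 3, ceil = 4


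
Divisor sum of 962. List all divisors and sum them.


Divisors of 962: 1, 2, 13, 26, 37, 74, 481, 962
Sum = 1 + 2 + 13 + 26 + 37 + 74 + 481 + 962 = 1596

σ(962) = 1596


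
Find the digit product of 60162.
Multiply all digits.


6 × 0 × 1 × 6 × 2 = 0


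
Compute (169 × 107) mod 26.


169 × 107 = 18083
18083 mod 26 = 13


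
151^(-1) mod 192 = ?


Use the extended Euclidean algorithm on (192, 151); each row r = 192*s + 151*t:
r=192, s=1, t=0
r=151, s=0, t=1
q=1: r=41, s=1, t=-1   [192*(1) + 151*(-1) = 41]
q=3: r=28, s=-3, t=4   [192*(-3) + 151*(4) = 28]
q=1: r=13, s=4, t=-5   [192*(4) + 151*(-5) = 13]
q=2: r=2, s=-11, t=14   [192*(-11) + 151*(14) = 2]
q=6: r=1, s=70, t=-89   [192*(70) + 151*(-89) = 1]
q=2: r=0, s=-151, t=192   [192*(-151) + 151*(192) = 0]
GCD = 1 with t = -89, so 151*(-89) ≡ 1 (mod 192)
Inverse = -89 mod 192 = 103
Check: 151 * 103 = 15553 ≡ 1 (mod 192)

151^(-1) ≡ 103 (mod 192)


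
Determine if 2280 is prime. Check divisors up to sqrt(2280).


2280 / 2 = 1140 (exact division)
2280 is NOT prime.

No, 2280 is not prime


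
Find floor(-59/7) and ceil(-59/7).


-59/7 = -8.4286
floor = -9
ceil = -8

floor = -9, ceil = -8


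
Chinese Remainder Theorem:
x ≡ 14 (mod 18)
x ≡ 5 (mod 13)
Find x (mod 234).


M = 18*13 = 234
M1 = M/18 = 13, M2 = M/13 = 18
M1^(-1) mod 18 = 7, M2^(-1) mod 13 = 8
x = 14*13*7 + 5*18*8 = 1994
1994 mod 234 = 122
Check: 122 mod 18 = 14 ✓, 122 mod 13 = 5 ✓

x ≡ 122 (mod 234)


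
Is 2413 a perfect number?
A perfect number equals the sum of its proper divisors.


Proper divisors of 2413: 1, 19, 127
Sum = 1 + 19 + 127 = 147

No, 2413 is not perfect (147 ≠ 2413)


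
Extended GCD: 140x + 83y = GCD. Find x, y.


Tabular extended Euclidean (each row: r = 140*s + 83*t):
r=140, s=1, t=0
r=83, s=0, t=1
q=1: r=57, s=1, t=-1   [140*(1) + 83*(-1) = 57]
q=1: r=26, s=-1, t=2   [140*(-1) + 83*(2) = 26]
q=2: r=5, s=3, t=-5   [140*(3) + 83*(-5) = 5]
q=5: r=1, s=-16, t=27   [140*(-16) + 83*(27) = 1]
q=5: r=0, s=83, t=-140   [140*(83) + 83*(-140) = 0]
GCD = 1; from the row with r=1: x=-16, y=27
Check: 140*(-16) + 83*(27) = -2240 + 2241 = 1

GCD = 1, x = -16, y = 27


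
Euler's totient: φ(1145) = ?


1145 = 5 × 229
Prime factors: 5, 229
φ(1145) = 1145 × (1-1/5) × (1-1/229)
= 1145 × 4/5 × 228/229 = 912

φ(1145) = 912


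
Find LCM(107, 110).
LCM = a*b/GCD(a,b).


GCD(107, 110) = 1
LCM = 107*110/1 = 11770/1 = 11770

LCM = 11770


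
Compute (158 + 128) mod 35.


158 + 128 = 286
286 mod 35 = 6


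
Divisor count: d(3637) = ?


3637 = 3637^1
d(3637) = (1+1) = 2

2 divisors


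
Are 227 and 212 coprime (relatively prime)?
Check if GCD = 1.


Euclidean algorithm:
227 = 1 * 212 + 15
212 = 14 * 15 + 2
15 = 7 * 2 + 1
2 = 2 * 1 + 0
GCD(227, 212) = 1

Yes, coprime (GCD = 1)


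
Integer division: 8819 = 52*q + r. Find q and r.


8819 = 52 * 169 + 31
Check: 8788 + 31 = 8819

q = 169, r = 31


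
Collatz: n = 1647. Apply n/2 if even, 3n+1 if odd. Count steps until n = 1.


1647 → 4942 → 2471 → 7414 → 3707 → 11122 → 5561 → 16684 → 8342 → 4171 → 12514 → 6257 → 18772 → 9386 → 4693 → 14080 → 7040 → 3520 → 1760 → 880 → 440 → 220 → 110 → 55 → 166 → 83 → 250 → 125 → 376 → 188 → 94 → 47 → 142 → 71 → 214 → 107 → 322 → 161 → 484 → 242 → 121 → 364 → 182 → 91 → 274 → 137 → 412 → 206 → 103 → 310 → 155 → 466 → 233 → 700 → 350 → 175 → 526 → 263 → 790 → 395 → 1186 → 593 → 1780 → 890 → 445 → 1336 → 668 → 334 → 167 → 502 → 251 → 754 → 377 → 1132 → 566 → 283 → 850 → 425 → 1276 → 638 → 319 → 958 → 479 → 1438 → 719 → 2158 → 1079 → 3238 → 1619 → 4858 → 2429 → 7288 → 3644 → 1822 → 911 → 2734 → 1367 → 4102 → 2051 → 6154 → 3077 → 9232 → 4616 → 2308 → 1154 → 577 → 1732 → 866 → 433 → 1300 → 650 → 325 → 976 → 488 → 244 → 122 → 61 → 184 → 92 → 46 → 23 → 70 → 35 → 106 → 53 → 160 → 80 → 40 → 20 → 10 → 5 → 16 → 8 → 4 → 2 → 1
Total steps = 135

135 steps


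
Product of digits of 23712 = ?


2 × 3 × 7 × 1 × 2 = 84


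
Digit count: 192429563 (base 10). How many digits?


192429563 has 9 digits in base 10
floor(log10(192429563)) + 1 = floor(8.2843) + 1 = 9

9 digits (base 10)


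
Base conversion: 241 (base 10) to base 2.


241 (base 10) = 241 (decimal)
241 (decimal) = 11110001 (base 2)


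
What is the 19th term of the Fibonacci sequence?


Sequence: 1, 1, 2, 3, 5, 8, 13, 21, 34, 55, 89, 144, 233, 377, 610, 987, 1597, 2584, 4181
F(19) = 4181


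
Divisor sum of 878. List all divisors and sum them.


Divisors of 878: 1, 2, 439, 878
Sum = 1 + 2 + 439 + 878 = 1320

σ(878) = 1320


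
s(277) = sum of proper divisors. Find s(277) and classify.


Proper divisors: 1
Sum = 1 = 1
1 < 277 → deficient

s(277) = 1 (deficient)


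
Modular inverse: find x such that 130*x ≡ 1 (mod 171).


Use the extended Euclidean algorithm on (171, 130); each row r = 171*s + 130*t:
r=171, s=1, t=0
r=130, s=0, t=1
q=1: r=41, s=1, t=-1   [171*(1) + 130*(-1) = 41]
q=3: r=7, s=-3, t=4   [171*(-3) + 130*(4) = 7]
q=5: r=6, s=16, t=-21   [171*(16) + 130*(-21) = 6]
q=1: r=1, s=-19, t=25   [171*(-19) + 130*(25) = 1]
q=6: r=0, s=130, t=-171   [171*(130) + 130*(-171) = 0]
GCD = 1 with t = 25, so 130*(25) ≡ 1 (mod 171)
Inverse = 25 mod 171 = 25
Check: 130 * 25 = 3250 ≡ 1 (mod 171)

130^(-1) ≡ 25 (mod 171)


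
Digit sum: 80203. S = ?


8 + 0 + 2 + 0 + 3 = 13


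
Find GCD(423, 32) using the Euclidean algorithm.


423 = 13 * 32 + 7
32 = 4 * 7 + 4
7 = 1 * 4 + 3
4 = 1 * 3 + 1
3 = 3 * 1 + 0
GCD = 1


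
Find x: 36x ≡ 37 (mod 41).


GCD(36, 41) = 1, unique solution
a^(-1) mod 41 = 8
x = 8 * 37 mod 41 = 9

x ≡ 9 (mod 41)


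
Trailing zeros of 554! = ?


floor(554/5) = 110
floor(554/25) = 22
floor(554/125) = 4
Total = 136

136 trailing zeros


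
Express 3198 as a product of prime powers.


3198 / 2 = 1599
1599 / 3 = 533
533 / 13 = 41
41 / 41 = 1
3198 = 2 × 3 × 13 × 41


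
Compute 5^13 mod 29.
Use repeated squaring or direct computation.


5^1 mod 29 = 5
5^2 mod 29 = 25
5^3 mod 29 = 9
5^4 mod 29 = 16
5^5 mod 29 = 22
5^6 mod 29 = 23
5^7 mod 29 = 28
5^8 mod 29 = 24
5^9 mod 29 = 4
5^10 mod 29 = 20
5^11 mod 29 = 13
5^12 mod 29 = 7
5^13 mod 29 = 6


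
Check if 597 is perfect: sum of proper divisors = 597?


Proper divisors of 597: 1, 3, 199
Sum = 1 + 3 + 199 = 203

No, 597 is not perfect (203 ≠ 597)


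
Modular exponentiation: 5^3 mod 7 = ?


5^1 mod 7 = 5
5^2 mod 7 = 4
5^3 mod 7 = 6


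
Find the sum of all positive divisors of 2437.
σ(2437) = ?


Divisors of 2437: 1, 2437
Sum = 1 + 2437 = 2438

σ(2437) = 2438


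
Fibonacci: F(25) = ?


Sequence: 1, 1, 2, 3, 5, 8, 13, 21, 34, 55, 89, 144, 233, 377, 610, 987, 1597, 2584, 4181, 6765, 10946, 17711, 28657, 46368, 75025
F(25) = 75025


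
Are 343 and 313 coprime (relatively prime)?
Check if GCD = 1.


Euclidean algorithm:
343 = 1 * 313 + 30
313 = 10 * 30 + 13
30 = 2 * 13 + 4
13 = 3 * 4 + 1
4 = 4 * 1 + 0
GCD(343, 313) = 1

Yes, coprime (GCD = 1)


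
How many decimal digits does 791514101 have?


791514101 has 9 digits in base 10
floor(log10(791514101)) + 1 = floor(8.8985) + 1 = 9

9 digits (base 10)


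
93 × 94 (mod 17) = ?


93 × 94 = 8742
8742 mod 17 = 4


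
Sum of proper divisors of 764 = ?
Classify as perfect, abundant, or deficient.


Proper divisors: 1, 2, 4, 191, 382
Sum = 1 + 2 + 4 + 191 + 382 = 580
580 < 764 → deficient

s(764) = 580 (deficient)


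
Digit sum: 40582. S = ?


4 + 0 + 5 + 8 + 2 = 19


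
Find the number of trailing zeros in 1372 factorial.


floor(1372/5) = 274
floor(1372/25) = 54
floor(1372/125) = 10
floor(1372/625) = 2
Total = 340

340 trailing zeros


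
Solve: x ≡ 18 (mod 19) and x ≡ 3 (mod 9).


M = 19*9 = 171
M1 = M/19 = 9, M2 = M/9 = 19
M1^(-1) mod 19 = 17, M2^(-1) mod 9 = 1
x = 18*9*17 + 3*19*1 = 2811
2811 mod 171 = 75
Check: 75 mod 19 = 18 ✓, 75 mod 9 = 3 ✓

x ≡ 75 (mod 171)


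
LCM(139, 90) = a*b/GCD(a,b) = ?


GCD(139, 90) = 1
LCM = 139*90/1 = 12510/1 = 12510

LCM = 12510


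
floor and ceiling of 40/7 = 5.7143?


40/7 = 5.7143
floor = 5
ceil = 6

floor = 5, ceil = 6


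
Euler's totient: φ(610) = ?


610 = 2 × 5 × 61
Prime factors: 2, 5, 61
φ(610) = 610 × (1-1/2) × (1-1/5) × (1-1/61)
= 610 × 1/2 × 4/5 × 60/61 = 240

φ(610) = 240


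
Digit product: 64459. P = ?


6 × 4 × 4 × 5 × 9 = 4320


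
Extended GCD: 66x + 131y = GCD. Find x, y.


Tabular extended Euclidean (each row: r = 66*s + 131*t):
r=66, s=1, t=0
r=131, s=0, t=1
q=0: r=66, s=1, t=0   [66*(1) + 131*(0) = 66]
q=1: r=65, s=-1, t=1   [66*(-1) + 131*(1) = 65]
q=1: r=1, s=2, t=-1   [66*(2) + 131*(-1) = 1]
q=65: r=0, s=-131, t=66   [66*(-131) + 131*(66) = 0]
GCD = 1; from the row with r=1: x=2, y=-1
Check: 66*(2) + 131*(-1) = 132 - 131 = 1

GCD = 1, x = 2, y = -1


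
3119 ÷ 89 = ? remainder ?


3119 = 89 * 35 + 4
Check: 3115 + 4 = 3119

q = 35, r = 4


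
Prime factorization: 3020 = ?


3020 / 2 = 1510
1510 / 2 = 755
755 / 5 = 151
151 / 151 = 1
3020 = 2^2 × 5 × 151


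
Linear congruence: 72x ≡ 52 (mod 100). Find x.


GCD(72, 100) = 4 divides 52
Divide: 18x ≡ 13 (mod 25)
x ≡ 16 (mod 25)


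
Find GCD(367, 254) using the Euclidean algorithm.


367 = 1 * 254 + 113
254 = 2 * 113 + 28
113 = 4 * 28 + 1
28 = 28 * 1 + 0
GCD = 1


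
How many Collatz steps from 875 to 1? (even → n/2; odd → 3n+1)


875 → 2626 → 1313 → 3940 → 1970 → 985 → 2956 → 1478 → 739 → 2218 → 1109 → 3328 → 1664 → 832 → 416 → 208 → 104 → 52 → 26 → 13 → 40 → 20 → 10 → 5 → 16 → 8 → 4 → 2 → 1
Total steps = 28

28 steps


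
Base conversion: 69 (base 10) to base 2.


69 (base 10) = 69 (decimal)
69 (decimal) = 1000101 (base 2)


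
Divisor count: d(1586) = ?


1586 = 2^1 × 13^1 × 61^1
d(1586) = (1+1) × (1+1) × (1+1) = 8

8 divisors


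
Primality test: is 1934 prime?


1934 / 2 = 967 (exact division)
1934 is NOT prime.

No, 1934 is not prime


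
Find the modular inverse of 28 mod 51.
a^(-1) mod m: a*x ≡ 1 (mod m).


Use the extended Euclidean algorithm on (51, 28); each row r = 51*s + 28*t:
r=51, s=1, t=0
r=28, s=0, t=1
q=1: r=23, s=1, t=-1   [51*(1) + 28*(-1) = 23]
q=1: r=5, s=-1, t=2   [51*(-1) + 28*(2) = 5]
q=4: r=3, s=5, t=-9   [51*(5) + 28*(-9) = 3]
q=1: r=2, s=-6, t=11   [51*(-6) + 28*(11) = 2]
q=1: r=1, s=11, t=-20   [51*(11) + 28*(-20) = 1]
q=2: r=0, s=-28, t=51   [51*(-28) + 28*(51) = 0]
GCD = 1 with t = -20, so 28*(-20) ≡ 1 (mod 51)
Inverse = -20 mod 51 = 31
Check: 28 * 31 = 868 ≡ 1 (mod 51)

28^(-1) ≡ 31 (mod 51)


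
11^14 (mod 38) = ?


11^1 mod 38 = 11
11^2 mod 38 = 7
11^3 mod 38 = 1
11^4 mod 38 = 11
11^5 mod 38 = 7
11^6 mod 38 = 1
11^7 mod 38 = 11
11^8 mod 38 = 7
11^9 mod 38 = 1
11^10 mod 38 = 11
11^11 mod 38 = 7
11^12 mod 38 = 1
11^13 mod 38 = 11
11^14 mod 38 = 7


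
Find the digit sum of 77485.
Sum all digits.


7 + 7 + 4 + 8 + 5 = 31


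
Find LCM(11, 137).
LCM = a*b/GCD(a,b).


GCD(11, 137) = 1
LCM = 11*137/1 = 1507/1 = 1507

LCM = 1507


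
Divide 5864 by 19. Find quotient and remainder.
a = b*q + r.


5864 = 19 * 308 + 12
Check: 5852 + 12 = 5864

q = 308, r = 12


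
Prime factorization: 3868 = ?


3868 / 2 = 1934
1934 / 2 = 967
967 / 967 = 1
3868 = 2^2 × 967


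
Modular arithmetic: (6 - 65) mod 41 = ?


6 - 65 = -59
-59 mod 41 = 23


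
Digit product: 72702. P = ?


7 × 2 × 7 × 0 × 2 = 0


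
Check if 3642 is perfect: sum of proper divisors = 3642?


Proper divisors of 3642: 1, 2, 3, 6, 607, 1214, 1821
Sum = 1 + 2 + 3 + 6 + 607 + 1214 + 1821 = 3654

No, 3642 is not perfect (3654 ≠ 3642)


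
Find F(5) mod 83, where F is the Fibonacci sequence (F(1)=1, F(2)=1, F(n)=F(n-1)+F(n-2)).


F(k) mod 83 for k=1..5:
1, 1, 2, 3, 5
F(5) mod 83 = 5


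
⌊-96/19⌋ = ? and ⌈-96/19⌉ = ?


-96/19 = -5.0526
floor = -6
ceil = -5

floor = -6, ceil = -5


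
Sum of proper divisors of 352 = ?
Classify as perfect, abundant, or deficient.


Proper divisors: 1, 2, 4, 8, 11, 16, 22, 32, 44, 88, 176
Sum = 1 + 2 + 4 + 8 + 11 + 16 + 22 + 32 + 44 + 88 + 176 = 404
404 > 352 → abundant

s(352) = 404 (abundant)


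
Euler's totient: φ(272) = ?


272 = 2^4 × 17
Prime factors: 2, 17
φ(272) = 272 × (1-1/2) × (1-1/17)
= 272 × 1/2 × 16/17 = 128

φ(272) = 128


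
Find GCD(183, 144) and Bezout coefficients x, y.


Tabular extended Euclidean (each row: r = 183*s + 144*t):
r=183, s=1, t=0
r=144, s=0, t=1
q=1: r=39, s=1, t=-1   [183*(1) + 144*(-1) = 39]
q=3: r=27, s=-3, t=4   [183*(-3) + 144*(4) = 27]
q=1: r=12, s=4, t=-5   [183*(4) + 144*(-5) = 12]
q=2: r=3, s=-11, t=14   [183*(-11) + 144*(14) = 3]
q=4: r=0, s=48, t=-61   [183*(48) + 144*(-61) = 0]
GCD = 3; from the row with r=3: x=-11, y=14
Check: 183*(-11) + 144*(14) = -2013 + 2016 = 3

GCD = 3, x = -11, y = 14


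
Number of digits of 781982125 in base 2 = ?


781982125 in base 2 = 101110100111000001100110101101
Number of digits = 30

30 digits (base 2)


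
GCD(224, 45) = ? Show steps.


224 = 4 * 45 + 44
45 = 1 * 44 + 1
44 = 44 * 1 + 0
GCD = 1


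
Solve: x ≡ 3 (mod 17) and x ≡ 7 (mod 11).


M = 17*11 = 187
M1 = M/17 = 11, M2 = M/11 = 17
M1^(-1) mod 17 = 14, M2^(-1) mod 11 = 2
x = 3*11*14 + 7*17*2 = 700
700 mod 187 = 139
Check: 139 mod 17 = 3 ✓, 139 mod 11 = 7 ✓

x ≡ 139 (mod 187)


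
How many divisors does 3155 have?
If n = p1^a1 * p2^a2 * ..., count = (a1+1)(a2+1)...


3155 = 5^1 × 631^1
d(3155) = (1+1) × (1+1) = 4

4 divisors


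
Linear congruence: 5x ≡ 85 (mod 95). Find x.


GCD(5, 95) = 5 divides 85
Divide: 1x ≡ 17 (mod 19)
x ≡ 17 (mod 19)


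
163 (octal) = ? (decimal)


163 (base 8) = 115 (decimal)
115 (decimal) = 115 (base 10)


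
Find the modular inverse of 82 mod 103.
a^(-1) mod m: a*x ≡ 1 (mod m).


Use the extended Euclidean algorithm on (103, 82); each row r = 103*s + 82*t:
r=103, s=1, t=0
r=82, s=0, t=1
q=1: r=21, s=1, t=-1   [103*(1) + 82*(-1) = 21]
q=3: r=19, s=-3, t=4   [103*(-3) + 82*(4) = 19]
q=1: r=2, s=4, t=-5   [103*(4) + 82*(-5) = 2]
q=9: r=1, s=-39, t=49   [103*(-39) + 82*(49) = 1]
q=2: r=0, s=82, t=-103   [103*(82) + 82*(-103) = 0]
GCD = 1 with t = 49, so 82*(49) ≡ 1 (mod 103)
Inverse = 49 mod 103 = 49
Check: 82 * 49 = 4018 ≡ 1 (mod 103)

82^(-1) ≡ 49 (mod 103)


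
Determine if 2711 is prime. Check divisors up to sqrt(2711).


Check divisors up to sqrt(2711) = 52.0673
No divisors found.
2711 is prime.

Yes, 2711 is prime


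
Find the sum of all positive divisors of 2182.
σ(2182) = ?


Divisors of 2182: 1, 2, 1091, 2182
Sum = 1 + 2 + 1091 + 2182 = 3276

σ(2182) = 3276


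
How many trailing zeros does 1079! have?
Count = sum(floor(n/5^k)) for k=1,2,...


floor(1079/5) = 215
floor(1079/25) = 43
floor(1079/125) = 8
floor(1079/625) = 1
Total = 267

267 trailing zeros


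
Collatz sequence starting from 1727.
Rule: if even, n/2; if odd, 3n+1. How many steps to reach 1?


1727 → 5182 → 2591 → 7774 → 3887 → 11662 → 5831 → 17494 → 8747 → 26242 → 13121 → 39364 → 19682 → 9841 → 29524 → 14762 → 7381 → 22144 → 11072 → 5536 → 2768 → 1384 → 692 → 346 → 173 → 520 → 260 → 130 → 65 → 196 → 98 → 49 → 148 → 74 → 37 → 112 → 56 → 28 → 14 → 7 → 22 → 11 → 34 → 17 → 52 → 26 → 13 → 40 → 20 → 10 → 5 → 16 → 8 → 4 → 2 → 1
Total steps = 55

55 steps


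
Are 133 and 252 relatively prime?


Euclidean algorithm:
252 = 1 * 133 + 119
133 = 1 * 119 + 14
119 = 8 * 14 + 7
14 = 2 * 7 + 0
GCD(133, 252) = 7

No, not coprime (GCD = 7)


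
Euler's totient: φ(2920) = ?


2920 = 2^3 × 5 × 73
Prime factors: 2, 5, 73
φ(2920) = 2920 × (1-1/2) × (1-1/5) × (1-1/73)
= 2920 × 1/2 × 4/5 × 72/73 = 1152

φ(2920) = 1152


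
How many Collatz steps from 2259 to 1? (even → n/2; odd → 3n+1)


2259 → 6778 → 3389 → 10168 → 5084 → 2542 → 1271 → 3814 → 1907 → 5722 → 2861 → 8584 → 4292 → 2146 → 1073 → 3220 → 1610 → 805 → 2416 → 1208 → 604 → 302 → 151 → 454 → 227 → 682 → 341 → 1024 → 512 → 256 → 128 → 64 → 32 → 16 → 8 → 4 → 2 → 1
Total steps = 37

37 steps


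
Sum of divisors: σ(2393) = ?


Divisors of 2393: 1, 2393
Sum = 1 + 2393 = 2394

σ(2393) = 2394


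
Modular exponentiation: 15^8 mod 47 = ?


15^1 mod 47 = 15
15^2 mod 47 = 37
15^3 mod 47 = 38
15^4 mod 47 = 6
15^5 mod 47 = 43
15^6 mod 47 = 34
15^7 mod 47 = 40
15^8 mod 47 = 36


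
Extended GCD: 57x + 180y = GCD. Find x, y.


Tabular extended Euclidean (each row: r = 57*s + 180*t):
r=57, s=1, t=0
r=180, s=0, t=1
q=0: r=57, s=1, t=0   [57*(1) + 180*(0) = 57]
q=3: r=9, s=-3, t=1   [57*(-3) + 180*(1) = 9]
q=6: r=3, s=19, t=-6   [57*(19) + 180*(-6) = 3]
q=3: r=0, s=-60, t=19   [57*(-60) + 180*(19) = 0]
GCD = 3; from the row with r=3: x=19, y=-6
Check: 57*(19) + 180*(-6) = 1083 - 1080 = 3

GCD = 3, x = 19, y = -6


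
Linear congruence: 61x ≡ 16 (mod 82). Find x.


GCD(61, 82) = 1, unique solution
a^(-1) mod 82 = 39
x = 39 * 16 mod 82 = 50

x ≡ 50 (mod 82)


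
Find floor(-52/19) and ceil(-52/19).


-52/19 = -2.7368
floor = -3
ceil = -2

floor = -3, ceil = -2


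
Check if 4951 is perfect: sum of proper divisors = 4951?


Proper divisors of 4951: 1
Sum = 1 = 1

No, 4951 is not perfect (1 ≠ 4951)


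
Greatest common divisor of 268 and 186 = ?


268 = 1 * 186 + 82
186 = 2 * 82 + 22
82 = 3 * 22 + 16
22 = 1 * 16 + 6
16 = 2 * 6 + 4
6 = 1 * 4 + 2
4 = 2 * 2 + 0
GCD = 2


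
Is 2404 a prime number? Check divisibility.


2404 / 2 = 1202 (exact division)
2404 is NOT prime.

No, 2404 is not prime


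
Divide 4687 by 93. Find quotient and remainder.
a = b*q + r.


4687 = 93 * 50 + 37
Check: 4650 + 37 = 4687

q = 50, r = 37


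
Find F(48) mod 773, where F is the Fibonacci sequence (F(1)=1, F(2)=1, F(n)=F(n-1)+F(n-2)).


F(k) mod 773 for k=1..48:
1, 1, 2, 3, 5, 8, 13, 21, 34, 55, 89, 144, 233, 377, 610, 214, 51, 265, 316, 581, 124, 705, 56, 761, 44, 32, 76, 108, 184, 292, 476, 768, 471, 466, 164, 630, 21, 651, 672, 550, 449, 226, 675, 128, 30, 158, 188, 346
F(48) mod 773 = 346


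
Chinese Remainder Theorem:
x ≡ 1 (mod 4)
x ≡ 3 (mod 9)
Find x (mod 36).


M = 4*9 = 36
M1 = M/4 = 9, M2 = M/9 = 4
M1^(-1) mod 4 = 1, M2^(-1) mod 9 = 7
x = 1*9*1 + 3*4*7 = 93
93 mod 36 = 21
Check: 21 mod 4 = 1 ✓, 21 mod 9 = 3 ✓

x ≡ 21 (mod 36)


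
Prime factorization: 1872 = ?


1872 / 2 = 936
936 / 2 = 468
468 / 2 = 234
234 / 2 = 117
117 / 3 = 39
39 / 3 = 13
13 / 13 = 1
1872 = 2^4 × 3^2 × 13


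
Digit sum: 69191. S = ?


6 + 9 + 1 + 9 + 1 = 26


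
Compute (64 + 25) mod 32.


64 + 25 = 89
89 mod 32 = 25


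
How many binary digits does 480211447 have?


480211447 in base 2 = 11100100111110111000111110111
Number of digits = 29

29 digits (base 2)


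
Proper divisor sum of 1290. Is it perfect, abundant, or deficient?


Proper divisors: 1, 2, 3, 5, 6, 10, 15, 30, 43, 86, 129, 215, 258, 430, 645
Sum = 1 + 2 + 3 + 5 + 6 + 10 + 15 + 30 + 43 + 86 + 129 + 215 + 258 + 430 + 645 = 1878
1878 > 1290 → abundant

s(1290) = 1878 (abundant)


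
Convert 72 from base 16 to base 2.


72 (base 16) = 114 (decimal)
114 (decimal) = 1110010 (base 2)


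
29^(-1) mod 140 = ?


Use the extended Euclidean algorithm on (140, 29); each row r = 140*s + 29*t:
r=140, s=1, t=0
r=29, s=0, t=1
q=4: r=24, s=1, t=-4   [140*(1) + 29*(-4) = 24]
q=1: r=5, s=-1, t=5   [140*(-1) + 29*(5) = 5]
q=4: r=4, s=5, t=-24   [140*(5) + 29*(-24) = 4]
q=1: r=1, s=-6, t=29   [140*(-6) + 29*(29) = 1]
q=4: r=0, s=29, t=-140   [140*(29) + 29*(-140) = 0]
GCD = 1 with t = 29, so 29*(29) ≡ 1 (mod 140)
Inverse = 29 mod 140 = 29
Check: 29 * 29 = 841 ≡ 1 (mod 140)

29^(-1) ≡ 29 (mod 140)


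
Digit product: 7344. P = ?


7 × 3 × 4 × 4 = 336


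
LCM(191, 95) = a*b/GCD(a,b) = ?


GCD(191, 95) = 1
LCM = 191*95/1 = 18145/1 = 18145

LCM = 18145


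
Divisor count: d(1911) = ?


1911 = 3^1 × 7^2 × 13^1
d(1911) = (1+1) × (2+1) × (1+1) = 12

12 divisors


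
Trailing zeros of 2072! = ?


floor(2072/5) = 414
floor(2072/25) = 82
floor(2072/125) = 16
floor(2072/625) = 3
Total = 515

515 trailing zeros


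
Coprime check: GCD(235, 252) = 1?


Euclidean algorithm:
252 = 1 * 235 + 17
235 = 13 * 17 + 14
17 = 1 * 14 + 3
14 = 4 * 3 + 2
3 = 1 * 2 + 1
2 = 2 * 1 + 0
GCD(235, 252) = 1

Yes, coprime (GCD = 1)


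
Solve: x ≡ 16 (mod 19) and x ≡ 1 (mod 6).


M = 19*6 = 114
M1 = M/19 = 6, M2 = M/6 = 19
M1^(-1) mod 19 = 16, M2^(-1) mod 6 = 1
x = 16*6*16 + 1*19*1 = 1555
1555 mod 114 = 73
Check: 73 mod 19 = 16 ✓, 73 mod 6 = 1 ✓

x ≡ 73 (mod 114)


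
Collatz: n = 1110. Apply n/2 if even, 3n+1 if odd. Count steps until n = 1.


1110 → 555 → 1666 → 833 → 2500 → 1250 → 625 → 1876 → 938 → 469 → 1408 → 704 → 352 → 176 → 88 → 44 → 22 → 11 → 34 → 17 → 52 → 26 → 13 → 40 → 20 → 10 → 5 → 16 → 8 → 4 → 2 → 1
Total steps = 31

31 steps


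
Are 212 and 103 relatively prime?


Euclidean algorithm:
212 = 2 * 103 + 6
103 = 17 * 6 + 1
6 = 6 * 1 + 0
GCD(212, 103) = 1

Yes, coprime (GCD = 1)


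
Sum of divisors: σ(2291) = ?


Divisors of 2291: 1, 29, 79, 2291
Sum = 1 + 29 + 79 + 2291 = 2400

σ(2291) = 2400


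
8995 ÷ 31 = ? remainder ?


8995 = 31 * 290 + 5
Check: 8990 + 5 = 8995

q = 290, r = 5


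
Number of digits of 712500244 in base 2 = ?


712500244 in base 2 = 101010011101111110010000010100
Number of digits = 30

30 digits (base 2)


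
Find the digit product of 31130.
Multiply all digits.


3 × 1 × 1 × 3 × 0 = 0


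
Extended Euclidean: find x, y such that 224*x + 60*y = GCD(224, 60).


Tabular extended Euclidean (each row: r = 224*s + 60*t):
r=224, s=1, t=0
r=60, s=0, t=1
q=3: r=44, s=1, t=-3   [224*(1) + 60*(-3) = 44]
q=1: r=16, s=-1, t=4   [224*(-1) + 60*(4) = 16]
q=2: r=12, s=3, t=-11   [224*(3) + 60*(-11) = 12]
q=1: r=4, s=-4, t=15   [224*(-4) + 60*(15) = 4]
q=3: r=0, s=15, t=-56   [224*(15) + 60*(-56) = 0]
GCD = 4; from the row with r=4: x=-4, y=15
Check: 224*(-4) + 60*(15) = -896 + 900 = 4

GCD = 4, x = -4, y = 15


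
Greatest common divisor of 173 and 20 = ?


173 = 8 * 20 + 13
20 = 1 * 13 + 7
13 = 1 * 7 + 6
7 = 1 * 6 + 1
6 = 6 * 1 + 0
GCD = 1


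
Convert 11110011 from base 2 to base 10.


11110011 (base 2) = 243 (decimal)
243 (decimal) = 243 (base 10)


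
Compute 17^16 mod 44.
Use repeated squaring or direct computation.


17^1 mod 44 = 17
17^2 mod 44 = 25
17^3 mod 44 = 29
17^4 mod 44 = 9
17^5 mod 44 = 21
17^6 mod 44 = 5
17^7 mod 44 = 41
17^8 mod 44 = 37
17^9 mod 44 = 13
17^10 mod 44 = 1
17^11 mod 44 = 17
17^12 mod 44 = 25
17^13 mod 44 = 29
17^14 mod 44 = 9
17^15 mod 44 = 21
17^16 mod 44 = 5


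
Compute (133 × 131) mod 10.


133 × 131 = 17423
17423 mod 10 = 3


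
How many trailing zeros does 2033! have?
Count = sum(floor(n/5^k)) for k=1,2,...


floor(2033/5) = 406
floor(2033/25) = 81
floor(2033/125) = 16
floor(2033/625) = 3
Total = 506

506 trailing zeros


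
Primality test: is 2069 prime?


Check divisors up to sqrt(2069) = 45.4863
No divisors found.
2069 is prime.

Yes, 2069 is prime


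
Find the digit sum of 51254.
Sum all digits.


5 + 1 + 2 + 5 + 4 = 17


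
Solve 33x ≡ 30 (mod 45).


GCD(33, 45) = 3 divides 30
Divide: 11x ≡ 10 (mod 15)
x ≡ 5 (mod 15)


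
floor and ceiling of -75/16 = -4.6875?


-75/16 = -4.6875
floor = -5
ceil = -4

floor = -5, ceil = -4


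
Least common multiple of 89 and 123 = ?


GCD(89, 123) = 1
LCM = 89*123/1 = 10947/1 = 10947

LCM = 10947


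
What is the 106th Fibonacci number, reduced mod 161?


F(k) mod 161 for k=1..106:
1, 1, 2, 3, 5, 8, 13, 21, 34, 55, 89, 144, 72, 55, 127, 21, 148, 8, 156, 3, 159, 1, 160, 0, 160, 160, 159, 158, 156, 153, 148, 140, 127, 106, 72, 17, 89, 106, 34, 140, 13, 153, 5, 158, 2, 160, 1, 0, 1, 1, 2, 3, 5, 8, 13, 21, 34, 55, 89, 144, 72, 55, 127, 21, 148, 8, 156, 3, 159, 1, 160, 0, 160, 160, 159, 158, 156, 153, 148, 140, 127, 106, 72, 17, 89, 106, 34, 140, 13, 153, 5, 158, 2, 160, 1, 0, 1, 1, 2, 3, 5, 8, 13, 21, 34, 55
F(106) mod 161 = 55


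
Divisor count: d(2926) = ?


2926 = 2^1 × 7^1 × 11^1 × 19^1
d(2926) = (1+1) × (1+1) × (1+1) × (1+1) = 16

16 divisors


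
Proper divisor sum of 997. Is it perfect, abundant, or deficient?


Proper divisors: 1
Sum = 1 = 1
1 < 997 → deficient

s(997) = 1 (deficient)


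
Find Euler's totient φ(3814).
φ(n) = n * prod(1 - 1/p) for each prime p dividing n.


3814 = 2 × 1907
Prime factors: 2, 1907
φ(3814) = 3814 × (1-1/2) × (1-1/1907)
= 3814 × 1/2 × 1906/1907 = 1906

φ(3814) = 1906
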